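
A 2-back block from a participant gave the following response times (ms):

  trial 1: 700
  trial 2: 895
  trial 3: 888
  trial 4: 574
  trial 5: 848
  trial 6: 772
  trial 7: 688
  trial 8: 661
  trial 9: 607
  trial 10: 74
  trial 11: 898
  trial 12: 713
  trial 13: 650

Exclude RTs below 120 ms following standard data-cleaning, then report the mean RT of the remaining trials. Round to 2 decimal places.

741.17 ms

Excluded: 74
Retained (n=12): Σ = 8894
Mean = 8894/12 = 741.1667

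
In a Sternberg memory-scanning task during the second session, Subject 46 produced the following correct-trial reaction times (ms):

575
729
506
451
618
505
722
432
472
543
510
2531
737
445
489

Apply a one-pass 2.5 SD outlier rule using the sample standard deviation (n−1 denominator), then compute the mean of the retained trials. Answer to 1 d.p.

552.4 ms

n = 15, ΣRT = 10265, M = 684.333
Σ(x−M)² = 3805687.33; s = √(3805687.33/14) = 521.378
Cutoffs: 684.333 ± 2.5·521.378 → [-619.1, 1987.8]
Outside: 2531 → excluded.
Retained (n=14): Σ = 7734, mean = 7734/14 = 552.429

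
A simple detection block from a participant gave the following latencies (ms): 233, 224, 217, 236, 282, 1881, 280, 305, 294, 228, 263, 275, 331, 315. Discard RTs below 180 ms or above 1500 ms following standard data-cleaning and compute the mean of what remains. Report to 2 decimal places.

Excluded: 1881
Retained (n=13): Σ = 3483
Mean = 3483/13 = 267.9231

267.92 ms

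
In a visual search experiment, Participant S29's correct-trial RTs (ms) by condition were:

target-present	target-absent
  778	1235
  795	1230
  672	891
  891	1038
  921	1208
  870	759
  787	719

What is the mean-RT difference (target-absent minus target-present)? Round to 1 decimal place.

195.1 ms

M(target-present) = 5714/7 = 816.286
M(target-absent) = 7080/7 = 1011.429
Difference = 1011.429 − 816.286 = 195.143 ms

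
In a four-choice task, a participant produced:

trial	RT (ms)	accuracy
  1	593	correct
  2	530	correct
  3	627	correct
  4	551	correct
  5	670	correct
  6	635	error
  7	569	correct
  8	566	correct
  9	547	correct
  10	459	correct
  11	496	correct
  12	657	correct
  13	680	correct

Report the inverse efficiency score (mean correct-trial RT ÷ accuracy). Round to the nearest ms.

627 ms

Correct trials (n=12): 593, 530, 627, 551, 670, 569, 566, 547, 459, 496, 657, 680
Mean correct RT = 6945/12 = 578.7500 ms
Proportion correct = 12/13
IES = 578.7500 / (12/13) = 626.979 ms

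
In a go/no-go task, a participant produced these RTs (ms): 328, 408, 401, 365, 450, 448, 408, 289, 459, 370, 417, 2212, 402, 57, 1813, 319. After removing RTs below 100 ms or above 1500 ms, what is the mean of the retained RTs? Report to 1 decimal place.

Excluded: 57, 1813, 2212
Retained (n=13): Σ = 5064
Mean = 5064/13 = 389.5385

389.5 ms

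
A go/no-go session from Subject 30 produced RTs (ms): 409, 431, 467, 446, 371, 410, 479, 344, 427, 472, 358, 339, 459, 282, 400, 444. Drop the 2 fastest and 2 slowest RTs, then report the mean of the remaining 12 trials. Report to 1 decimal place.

413.8 ms

Sorted: 282, 339, 344, 358, 371, 400, 409, 410, 427, 431, 444, 446, 459, 467, 472, 479
Drop lowest 2 (282, 339) and highest 2 (472, 479)
Remaining (n=12): Σ = 4966, mean = 4966/12 = 413.833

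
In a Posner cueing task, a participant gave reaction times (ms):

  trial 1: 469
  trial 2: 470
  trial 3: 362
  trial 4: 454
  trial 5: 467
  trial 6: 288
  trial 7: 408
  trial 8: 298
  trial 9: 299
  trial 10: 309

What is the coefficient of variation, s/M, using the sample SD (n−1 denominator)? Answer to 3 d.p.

n = 10, Σ = 3824, M = 382.4000
Σ(x−M)² = 56906.400; s = √(56906.400/9) = 79.5169
CV = 79.5169 / 382.4000 = 0.20794

0.208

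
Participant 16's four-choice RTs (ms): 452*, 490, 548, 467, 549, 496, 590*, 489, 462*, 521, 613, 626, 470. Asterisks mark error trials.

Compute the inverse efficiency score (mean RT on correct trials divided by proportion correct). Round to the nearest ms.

685 ms

Correct trials (n=10): 490, 548, 467, 549, 496, 489, 521, 613, 626, 470
Mean correct RT = 5269/10 = 526.9000 ms
Proportion correct = 10/13
IES = 526.9000 / (10/13) = 684.970 ms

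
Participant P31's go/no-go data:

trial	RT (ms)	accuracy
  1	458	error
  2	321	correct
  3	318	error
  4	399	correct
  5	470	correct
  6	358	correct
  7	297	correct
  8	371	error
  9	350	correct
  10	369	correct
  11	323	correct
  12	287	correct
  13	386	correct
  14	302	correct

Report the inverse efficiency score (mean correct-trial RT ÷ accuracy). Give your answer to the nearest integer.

447 ms

Correct trials (n=11): 321, 399, 470, 358, 297, 350, 369, 323, 287, 386, 302
Mean correct RT = 3862/11 = 351.0909 ms
Proportion correct = 11/14
IES = 351.0909 / (11/14) = 446.843 ms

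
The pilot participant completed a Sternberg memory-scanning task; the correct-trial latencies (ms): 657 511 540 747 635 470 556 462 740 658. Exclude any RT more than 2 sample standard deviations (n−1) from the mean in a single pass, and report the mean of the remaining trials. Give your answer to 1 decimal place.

597.6 ms

n = 10, ΣRT = 5976, M = 597.600
Σ(x−M)² = 98390.40; s = √(98390.40/9) = 104.557
Cutoffs: 597.600 ± 2·104.557 → [388.5, 806.7]
No RTs fall outside the cutoffs; all 10 retained. Mean = 5976/10 = 597.600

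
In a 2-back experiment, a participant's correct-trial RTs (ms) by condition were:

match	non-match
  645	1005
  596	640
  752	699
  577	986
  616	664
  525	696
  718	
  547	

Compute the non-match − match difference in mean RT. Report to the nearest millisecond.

160 ms

M(match) = 4976/8 = 622.000
M(non-match) = 4690/6 = 781.667
Difference = 781.667 − 622.000 = 159.667 ms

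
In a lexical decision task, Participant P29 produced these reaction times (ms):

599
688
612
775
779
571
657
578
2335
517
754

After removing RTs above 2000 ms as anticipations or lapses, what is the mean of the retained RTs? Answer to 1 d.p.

653.0 ms

Excluded: 2335
Retained (n=10): Σ = 6530
Mean = 6530/10 = 653.0000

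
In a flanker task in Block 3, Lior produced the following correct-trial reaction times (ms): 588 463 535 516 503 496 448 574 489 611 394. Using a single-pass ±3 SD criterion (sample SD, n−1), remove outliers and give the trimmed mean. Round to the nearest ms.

n = 11, ΣRT = 5617, M = 510.636
Σ(x−M)² = 41232.55; s = √(41232.55/10) = 64.213
Cutoffs: 510.636 ± 3·64.213 → [318.0, 703.3]
No RTs fall outside the cutoffs; all 11 retained. Mean = 5617/11 = 510.636

511 ms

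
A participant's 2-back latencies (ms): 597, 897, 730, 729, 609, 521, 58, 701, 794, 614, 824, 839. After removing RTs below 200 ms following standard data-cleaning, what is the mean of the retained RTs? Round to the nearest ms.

714 ms

Excluded: 58
Retained (n=11): Σ = 7855
Mean = 7855/11 = 714.0909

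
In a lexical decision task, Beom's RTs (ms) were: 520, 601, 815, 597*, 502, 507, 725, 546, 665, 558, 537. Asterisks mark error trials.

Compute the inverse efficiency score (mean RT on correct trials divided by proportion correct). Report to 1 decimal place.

Correct trials (n=10): 520, 601, 815, 502, 507, 725, 546, 665, 558, 537
Mean correct RT = 5976/10 = 597.6000 ms
Proportion correct = 10/11
IES = 597.6000 / (10/11) = 657.360 ms

657.4 ms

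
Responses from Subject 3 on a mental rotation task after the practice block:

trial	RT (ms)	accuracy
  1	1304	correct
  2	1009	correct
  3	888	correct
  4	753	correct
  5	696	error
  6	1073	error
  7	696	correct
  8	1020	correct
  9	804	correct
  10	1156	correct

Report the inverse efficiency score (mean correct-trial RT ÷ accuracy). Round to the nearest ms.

1192 ms

Correct trials (n=8): 1304, 1009, 888, 753, 696, 1020, 804, 1156
Mean correct RT = 7630/8 = 953.7500 ms
Proportion correct = 8/10
IES = 953.7500 / (8/10) = 1192.188 ms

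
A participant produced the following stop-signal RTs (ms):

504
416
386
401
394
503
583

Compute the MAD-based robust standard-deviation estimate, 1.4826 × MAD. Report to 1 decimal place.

Sorted: 386, 394, 401, 416, 503, 504, 583 → median = 416
|x − 416| sorted: 0, 15, 22, 30, 87, 88, 167 → MAD = 30
Robust SD ≈ 1.4826 × 30 = 44.478

44.5 ms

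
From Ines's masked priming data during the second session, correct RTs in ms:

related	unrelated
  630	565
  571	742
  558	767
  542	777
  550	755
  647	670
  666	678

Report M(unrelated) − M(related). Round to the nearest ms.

M(related) = 4164/7 = 594.857
M(unrelated) = 4954/7 = 707.714
Difference = 707.714 − 594.857 = 112.857 ms

113 ms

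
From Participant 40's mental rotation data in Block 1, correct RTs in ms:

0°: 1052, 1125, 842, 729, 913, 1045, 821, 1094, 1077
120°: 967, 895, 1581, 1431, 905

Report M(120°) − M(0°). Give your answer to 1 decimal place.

189.4 ms

M(0°) = 8698/9 = 966.444
M(120°) = 5779/5 = 1155.800
Difference = 1155.800 − 966.444 = 189.356 ms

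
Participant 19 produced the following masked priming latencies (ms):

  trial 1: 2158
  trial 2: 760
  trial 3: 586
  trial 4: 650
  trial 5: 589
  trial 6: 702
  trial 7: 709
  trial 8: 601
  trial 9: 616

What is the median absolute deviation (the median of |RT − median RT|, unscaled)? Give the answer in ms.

59 ms

Sorted: 586, 589, 601, 616, 650, 702, 709, 760, 2158 → median = 650
|x − 650|: 1508, 110, 64, 0, 61, 52, 59, 49, 34
Sorted deviations: 0, 34, 49, 52, 59, 61, 64, 110, 1508 → MAD = 59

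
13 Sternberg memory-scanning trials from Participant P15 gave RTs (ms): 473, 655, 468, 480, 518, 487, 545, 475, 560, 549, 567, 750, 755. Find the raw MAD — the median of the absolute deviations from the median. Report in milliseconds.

65 ms

Sorted: 468, 473, 475, 480, 487, 518, 545, 549, 560, 567, 655, 750, 755 → median = 545
|x − 545|: 72, 110, 77, 65, 27, 58, 0, 70, 15, 4, 22, 205, 210
Sorted deviations: 0, 4, 15, 22, 27, 58, 65, 70, 72, 77, 110, 205, 210 → MAD = 65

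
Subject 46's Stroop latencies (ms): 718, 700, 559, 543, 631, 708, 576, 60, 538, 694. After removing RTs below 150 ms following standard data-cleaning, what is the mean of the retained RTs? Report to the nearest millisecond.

630 ms

Excluded: 60
Retained (n=9): Σ = 5667
Mean = 5667/9 = 629.6667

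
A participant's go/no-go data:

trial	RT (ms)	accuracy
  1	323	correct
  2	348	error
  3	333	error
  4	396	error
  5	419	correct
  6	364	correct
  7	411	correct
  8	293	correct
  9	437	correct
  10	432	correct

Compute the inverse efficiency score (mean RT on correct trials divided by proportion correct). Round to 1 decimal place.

546.7 ms

Correct trials (n=7): 323, 419, 364, 411, 293, 437, 432
Mean correct RT = 2679/7 = 382.7143 ms
Proportion correct = 7/10
IES = 382.7143 / (7/10) = 546.735 ms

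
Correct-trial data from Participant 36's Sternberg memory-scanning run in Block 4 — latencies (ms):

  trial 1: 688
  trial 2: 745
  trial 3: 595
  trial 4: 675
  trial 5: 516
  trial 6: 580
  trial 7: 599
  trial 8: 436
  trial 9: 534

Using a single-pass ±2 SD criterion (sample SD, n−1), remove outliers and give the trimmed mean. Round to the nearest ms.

596 ms

n = 9, ΣRT = 5368, M = 596.444
Σ(x−M)² = 73014.22; s = √(73014.22/8) = 95.534
Cutoffs: 596.444 ± 2·95.534 → [405.4, 787.5]
No RTs fall outside the cutoffs; all 9 retained. Mean = 5368/9 = 596.444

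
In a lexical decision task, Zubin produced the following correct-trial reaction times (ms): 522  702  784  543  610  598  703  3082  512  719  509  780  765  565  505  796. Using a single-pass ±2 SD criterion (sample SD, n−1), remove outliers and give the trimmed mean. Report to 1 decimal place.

640.9 ms

n = 16, ΣRT = 12695, M = 793.438
Σ(x−M)² = 5764417.94; s = √(5764417.94/15) = 619.915
Cutoffs: 793.438 ± 2·619.915 → [-446.4, 2033.3]
Outside: 3082 → excluded.
Retained (n=15): Σ = 9613, mean = 9613/15 = 640.867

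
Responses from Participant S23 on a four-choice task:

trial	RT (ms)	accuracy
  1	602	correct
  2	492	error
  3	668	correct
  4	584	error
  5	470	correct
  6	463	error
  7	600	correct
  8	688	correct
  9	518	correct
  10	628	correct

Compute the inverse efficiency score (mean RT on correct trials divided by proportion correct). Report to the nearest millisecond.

852 ms

Correct trials (n=7): 602, 668, 470, 600, 688, 518, 628
Mean correct RT = 4174/7 = 596.2857 ms
Proportion correct = 7/10
IES = 596.2857 / (7/10) = 851.837 ms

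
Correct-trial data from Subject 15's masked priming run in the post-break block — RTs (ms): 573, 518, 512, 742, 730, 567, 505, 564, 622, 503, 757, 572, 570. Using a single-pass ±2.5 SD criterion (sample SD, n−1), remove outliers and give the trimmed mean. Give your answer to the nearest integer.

n = 13, ΣRT = 7735, M = 595.000
Σ(x−M)² = 99572.00; s = √(99572.00/12) = 91.092
Cutoffs: 595.000 ± 2.5·91.092 → [367.3, 822.7]
No RTs fall outside the cutoffs; all 13 retained. Mean = 7735/13 = 595.000

595 ms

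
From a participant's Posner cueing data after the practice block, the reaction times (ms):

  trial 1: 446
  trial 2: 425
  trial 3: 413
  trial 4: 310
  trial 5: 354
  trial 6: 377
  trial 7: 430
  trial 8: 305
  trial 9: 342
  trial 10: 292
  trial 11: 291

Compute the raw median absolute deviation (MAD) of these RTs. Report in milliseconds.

59 ms

Sorted: 291, 292, 305, 310, 342, 354, 377, 413, 425, 430, 446 → median = 354
|x − 354|: 92, 71, 59, 44, 0, 23, 76, 49, 12, 62, 63
Sorted deviations: 0, 12, 23, 44, 49, 59, 62, 63, 71, 76, 92 → MAD = 59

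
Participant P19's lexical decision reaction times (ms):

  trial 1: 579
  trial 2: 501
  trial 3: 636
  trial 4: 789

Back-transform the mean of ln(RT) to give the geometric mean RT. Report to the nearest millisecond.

ln(RT): 6.3613, 6.2166, 6.4552, 6.6708
Mean ln(RT) = 25.7039/4 = 6.42597
Geometric mean = exp(6.42597) = 617.68 ms

618 ms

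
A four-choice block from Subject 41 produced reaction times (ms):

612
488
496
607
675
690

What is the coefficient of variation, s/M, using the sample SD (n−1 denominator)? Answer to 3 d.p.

0.145

n = 6, Σ = 3568, M = 594.6667
Σ(x−M)² = 37107.333; s = √(37107.333/5) = 86.1479
CV = 86.1479 / 594.6667 = 0.14487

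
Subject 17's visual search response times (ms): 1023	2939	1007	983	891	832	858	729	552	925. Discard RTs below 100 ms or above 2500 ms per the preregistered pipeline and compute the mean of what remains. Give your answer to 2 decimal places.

866.67 ms

Excluded: 2939
Retained (n=9): Σ = 7800
Mean = 7800/9 = 866.6667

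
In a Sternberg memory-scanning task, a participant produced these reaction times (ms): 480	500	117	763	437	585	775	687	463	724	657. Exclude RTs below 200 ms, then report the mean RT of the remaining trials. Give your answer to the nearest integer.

Excluded: 117
Retained (n=10): Σ = 6071
Mean = 6071/10 = 607.1000

607 ms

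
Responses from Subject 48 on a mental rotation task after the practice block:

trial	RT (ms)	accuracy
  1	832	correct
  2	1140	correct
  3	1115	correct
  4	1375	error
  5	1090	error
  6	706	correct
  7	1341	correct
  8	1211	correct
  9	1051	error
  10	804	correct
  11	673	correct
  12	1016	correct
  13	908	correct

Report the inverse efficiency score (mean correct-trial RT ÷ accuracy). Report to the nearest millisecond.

1267 ms

Correct trials (n=10): 832, 1140, 1115, 706, 1341, 1211, 804, 673, 1016, 908
Mean correct RT = 9746/10 = 974.6000 ms
Proportion correct = 10/13
IES = 974.6000 / (10/13) = 1266.980 ms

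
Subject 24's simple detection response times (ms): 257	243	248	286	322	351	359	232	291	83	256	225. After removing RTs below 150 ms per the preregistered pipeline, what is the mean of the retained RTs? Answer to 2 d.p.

279.09 ms

Excluded: 83
Retained (n=11): Σ = 3070
Mean = 3070/11 = 279.0909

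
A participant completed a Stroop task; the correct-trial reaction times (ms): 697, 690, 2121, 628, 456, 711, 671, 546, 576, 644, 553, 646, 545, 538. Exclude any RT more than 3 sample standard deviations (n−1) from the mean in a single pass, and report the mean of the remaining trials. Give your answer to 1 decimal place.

607.8 ms

n = 14, ΣRT = 10022, M = 715.857
Σ(x−M)² = 2198533.71; s = √(2198533.71/13) = 411.240
Cutoffs: 715.857 ± 3·411.240 → [-517.9, 1949.6]
Outside: 2121 → excluded.
Retained (n=13): Σ = 7901, mean = 7901/13 = 607.769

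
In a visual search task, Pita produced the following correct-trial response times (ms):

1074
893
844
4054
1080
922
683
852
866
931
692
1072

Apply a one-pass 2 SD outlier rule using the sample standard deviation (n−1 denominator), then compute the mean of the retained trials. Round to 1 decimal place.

n = 12, ΣRT = 13963, M = 1163.583
Σ(x−M)² = 9304704.92; s = √(9304704.92/11) = 919.719
Cutoffs: 1163.583 ± 2·919.719 → [-675.9, 3003.0]
Outside: 4054 → excluded.
Retained (n=11): Σ = 9909, mean = 9909/11 = 900.818

900.8 ms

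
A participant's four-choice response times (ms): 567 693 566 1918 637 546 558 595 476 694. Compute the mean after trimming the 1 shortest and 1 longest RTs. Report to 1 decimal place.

Sorted: 476, 546, 558, 566, 567, 595, 637, 693, 694, 1918
Drop lowest 1 (476) and highest 1 (1918)
Remaining (n=8): Σ = 4856, mean = 4856/8 = 607.000

607.0 ms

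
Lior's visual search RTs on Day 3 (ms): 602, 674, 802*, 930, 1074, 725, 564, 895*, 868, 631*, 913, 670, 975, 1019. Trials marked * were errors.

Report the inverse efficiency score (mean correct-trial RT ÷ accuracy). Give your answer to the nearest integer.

1043 ms

Correct trials (n=11): 602, 674, 930, 1074, 725, 564, 868, 913, 670, 975, 1019
Mean correct RT = 9014/11 = 819.4545 ms
Proportion correct = 11/14
IES = 819.4545 / (11/14) = 1042.942 ms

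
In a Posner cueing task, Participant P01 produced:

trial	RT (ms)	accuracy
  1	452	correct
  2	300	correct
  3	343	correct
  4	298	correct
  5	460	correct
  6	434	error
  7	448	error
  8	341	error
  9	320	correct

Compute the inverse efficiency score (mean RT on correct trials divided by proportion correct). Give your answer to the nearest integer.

543 ms

Correct trials (n=6): 452, 300, 343, 298, 460, 320
Mean correct RT = 2173/6 = 362.1667 ms
Proportion correct = 6/9
IES = 362.1667 / (6/9) = 543.250 ms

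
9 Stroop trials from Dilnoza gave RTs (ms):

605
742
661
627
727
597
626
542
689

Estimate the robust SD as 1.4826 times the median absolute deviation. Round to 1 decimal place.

Sorted: 542, 597, 605, 626, 627, 661, 689, 727, 742 → median = 627
|x − 627| sorted: 0, 1, 22, 30, 34, 62, 85, 100, 115 → MAD = 34
Robust SD ≈ 1.4826 × 34 = 50.408

50.4 ms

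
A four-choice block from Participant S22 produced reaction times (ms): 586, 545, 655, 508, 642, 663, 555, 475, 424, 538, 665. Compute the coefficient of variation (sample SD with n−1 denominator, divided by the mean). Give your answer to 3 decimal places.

n = 11, Σ = 6256, M = 568.7273
Σ(x−M)² = 66380.182; s = √(66380.182/10) = 81.4740
CV = 81.4740 / 568.7273 = 0.14326

0.143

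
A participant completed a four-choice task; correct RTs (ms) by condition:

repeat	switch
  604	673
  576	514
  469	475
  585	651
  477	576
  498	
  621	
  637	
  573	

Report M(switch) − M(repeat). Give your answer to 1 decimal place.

M(repeat) = 5040/9 = 560.000
M(switch) = 2889/5 = 577.800
Difference = 577.800 − 560.000 = 17.800 ms

17.8 ms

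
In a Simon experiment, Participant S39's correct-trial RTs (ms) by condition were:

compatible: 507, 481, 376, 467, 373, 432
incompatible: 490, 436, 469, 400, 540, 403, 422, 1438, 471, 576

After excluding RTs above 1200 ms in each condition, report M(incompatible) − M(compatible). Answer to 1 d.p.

incompatible: exclude 1438
M(compatible) = 2636/6 = 439.333
M(incompatible) = 4207/9 = 467.444
Difference = 467.444 − 439.333 = 28.111 ms

28.1 ms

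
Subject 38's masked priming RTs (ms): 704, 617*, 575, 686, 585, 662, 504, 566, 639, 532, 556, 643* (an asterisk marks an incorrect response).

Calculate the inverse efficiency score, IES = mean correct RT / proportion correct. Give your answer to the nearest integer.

Correct trials (n=10): 704, 575, 686, 585, 662, 504, 566, 639, 532, 556
Mean correct RT = 6009/10 = 600.9000 ms
Proportion correct = 10/12
IES = 600.9000 / (10/12) = 721.080 ms

721 ms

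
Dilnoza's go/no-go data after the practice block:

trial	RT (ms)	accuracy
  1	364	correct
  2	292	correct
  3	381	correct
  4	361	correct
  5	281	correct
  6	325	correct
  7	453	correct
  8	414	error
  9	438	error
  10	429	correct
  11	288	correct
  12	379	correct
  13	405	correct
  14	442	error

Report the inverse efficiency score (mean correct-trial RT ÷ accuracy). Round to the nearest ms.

Correct trials (n=11): 364, 292, 381, 361, 281, 325, 453, 429, 288, 379, 405
Mean correct RT = 3958/11 = 359.8182 ms
Proportion correct = 11/14
IES = 359.8182 / (11/14) = 457.950 ms

458 ms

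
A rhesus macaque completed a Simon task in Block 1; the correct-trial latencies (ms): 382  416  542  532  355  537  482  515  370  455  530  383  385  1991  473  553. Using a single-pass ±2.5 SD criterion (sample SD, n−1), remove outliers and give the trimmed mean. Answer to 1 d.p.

460.7 ms

n = 16, ΣRT = 8901, M = 556.312
Σ(x−M)² = 2269331.44; s = √(2269331.44/15) = 388.959
Cutoffs: 556.312 ± 2.5·388.959 → [-416.1, 1528.7]
Outside: 1991 → excluded.
Retained (n=15): Σ = 6910, mean = 6910/15 = 460.667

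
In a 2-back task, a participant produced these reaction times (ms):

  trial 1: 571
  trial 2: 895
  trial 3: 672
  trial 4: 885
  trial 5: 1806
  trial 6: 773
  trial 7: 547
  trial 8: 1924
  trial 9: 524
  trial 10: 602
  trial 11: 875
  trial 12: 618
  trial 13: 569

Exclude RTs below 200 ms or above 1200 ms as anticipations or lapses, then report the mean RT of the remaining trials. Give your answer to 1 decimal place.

Excluded: 1806, 1924
Retained (n=11): Σ = 7531
Mean = 7531/11 = 684.6364

684.6 ms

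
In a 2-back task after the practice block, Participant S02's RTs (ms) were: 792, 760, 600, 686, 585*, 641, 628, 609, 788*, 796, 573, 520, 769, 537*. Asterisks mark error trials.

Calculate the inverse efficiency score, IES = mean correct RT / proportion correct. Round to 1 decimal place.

853.2 ms

Correct trials (n=11): 792, 760, 600, 686, 641, 628, 609, 796, 573, 520, 769
Mean correct RT = 7374/11 = 670.3636 ms
Proportion correct = 11/14
IES = 670.3636 / (11/14) = 853.190 ms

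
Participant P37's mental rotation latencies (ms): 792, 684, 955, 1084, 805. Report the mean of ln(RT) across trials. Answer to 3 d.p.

ln(RT): 6.6746, 6.5280, 6.8617, 6.9884, 6.6908
Σ ln(RT) = 33.7435
Mean = 33.7435/5 = 6.74870

6.749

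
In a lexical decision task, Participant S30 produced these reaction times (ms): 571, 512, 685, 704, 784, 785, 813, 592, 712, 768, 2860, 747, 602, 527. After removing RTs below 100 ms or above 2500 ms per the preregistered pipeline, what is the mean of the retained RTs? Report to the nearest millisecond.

Excluded: 2860
Retained (n=13): Σ = 8802
Mean = 8802/13 = 677.0769

677 ms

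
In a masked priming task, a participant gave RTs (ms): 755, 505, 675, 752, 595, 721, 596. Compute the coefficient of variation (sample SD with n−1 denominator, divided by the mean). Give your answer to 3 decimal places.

n = 7, Σ = 4599, M = 657.0000
Σ(x−M)² = 53718.000; s = √(53718.000/6) = 94.6203
CV = 94.6203 / 657.0000 = 0.14402

0.144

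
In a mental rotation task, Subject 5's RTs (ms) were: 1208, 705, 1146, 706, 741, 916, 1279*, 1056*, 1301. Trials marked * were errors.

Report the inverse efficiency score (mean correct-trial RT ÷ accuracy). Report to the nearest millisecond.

Correct trials (n=7): 1208, 705, 1146, 706, 741, 916, 1301
Mean correct RT = 6723/7 = 960.4286 ms
Proportion correct = 7/9
IES = 960.4286 / (7/9) = 1234.837 ms

1235 ms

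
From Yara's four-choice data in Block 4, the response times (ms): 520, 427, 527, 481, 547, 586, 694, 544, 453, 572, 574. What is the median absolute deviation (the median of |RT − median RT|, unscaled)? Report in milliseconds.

30 ms

Sorted: 427, 453, 481, 520, 527, 544, 547, 572, 574, 586, 694 → median = 544
|x − 544|: 24, 117, 17, 63, 3, 42, 150, 0, 91, 28, 30
Sorted deviations: 0, 3, 17, 24, 28, 30, 42, 63, 91, 117, 150 → MAD = 30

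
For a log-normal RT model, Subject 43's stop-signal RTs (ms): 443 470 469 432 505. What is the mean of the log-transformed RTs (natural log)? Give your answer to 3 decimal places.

ln(RT): 6.0936, 6.1527, 6.1506, 6.0684, 6.2246
Σ ln(RT) = 30.6899
Mean = 30.6899/5 = 6.13798

6.138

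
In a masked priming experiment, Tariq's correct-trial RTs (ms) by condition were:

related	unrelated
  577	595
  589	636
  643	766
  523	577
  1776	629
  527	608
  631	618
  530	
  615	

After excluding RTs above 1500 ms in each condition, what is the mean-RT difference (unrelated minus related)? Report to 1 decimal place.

related: exclude 1776
M(related) = 4635/8 = 579.375
M(unrelated) = 4429/7 = 632.714
Difference = 632.714 − 579.375 = 53.339 ms

53.3 ms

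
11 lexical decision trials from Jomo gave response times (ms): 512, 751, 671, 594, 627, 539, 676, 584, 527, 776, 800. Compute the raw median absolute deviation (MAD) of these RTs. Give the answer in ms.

88 ms

Sorted: 512, 527, 539, 584, 594, 627, 671, 676, 751, 776, 800 → median = 627
|x − 627|: 115, 124, 44, 33, 0, 88, 49, 43, 100, 149, 173
Sorted deviations: 0, 33, 43, 44, 49, 88, 100, 115, 124, 149, 173 → MAD = 88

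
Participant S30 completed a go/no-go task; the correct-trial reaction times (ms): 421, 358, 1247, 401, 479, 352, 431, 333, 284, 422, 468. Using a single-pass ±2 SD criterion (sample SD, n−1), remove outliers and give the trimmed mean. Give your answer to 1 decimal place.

394.9 ms

n = 11, ΣRT = 5196, M = 472.364
Σ(x−M)² = 694572.55; s = √(694572.55/10) = 263.547
Cutoffs: 472.364 ± 2·263.547 → [-54.7, 999.5]
Outside: 1247 → excluded.
Retained (n=10): Σ = 3949, mean = 3949/10 = 394.900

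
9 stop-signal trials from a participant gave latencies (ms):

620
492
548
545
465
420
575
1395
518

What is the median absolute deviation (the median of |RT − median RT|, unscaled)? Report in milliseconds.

Sorted: 420, 465, 492, 518, 545, 548, 575, 620, 1395 → median = 545
|x − 545|: 75, 53, 3, 0, 80, 125, 30, 850, 27
Sorted deviations: 0, 3, 27, 30, 53, 75, 80, 125, 850 → MAD = 53

53 ms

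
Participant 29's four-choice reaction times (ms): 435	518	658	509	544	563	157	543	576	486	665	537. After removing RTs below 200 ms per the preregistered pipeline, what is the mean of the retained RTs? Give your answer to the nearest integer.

Excluded: 157
Retained (n=11): Σ = 6034
Mean = 6034/11 = 548.5455

549 ms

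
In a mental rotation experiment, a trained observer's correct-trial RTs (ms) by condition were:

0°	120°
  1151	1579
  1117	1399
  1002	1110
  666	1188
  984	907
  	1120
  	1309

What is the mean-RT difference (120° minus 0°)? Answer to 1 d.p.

246.3 ms

M(0°) = 4920/5 = 984.000
M(120°) = 8612/7 = 1230.286
Difference = 1230.286 − 984.000 = 246.286 ms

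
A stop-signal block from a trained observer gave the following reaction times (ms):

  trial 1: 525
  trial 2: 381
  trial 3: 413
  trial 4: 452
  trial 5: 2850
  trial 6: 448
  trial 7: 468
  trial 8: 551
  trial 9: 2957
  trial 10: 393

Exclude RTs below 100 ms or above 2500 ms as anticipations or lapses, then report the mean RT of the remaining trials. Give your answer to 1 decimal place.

453.9 ms

Excluded: 2850, 2957
Retained (n=8): Σ = 3631
Mean = 3631/8 = 453.8750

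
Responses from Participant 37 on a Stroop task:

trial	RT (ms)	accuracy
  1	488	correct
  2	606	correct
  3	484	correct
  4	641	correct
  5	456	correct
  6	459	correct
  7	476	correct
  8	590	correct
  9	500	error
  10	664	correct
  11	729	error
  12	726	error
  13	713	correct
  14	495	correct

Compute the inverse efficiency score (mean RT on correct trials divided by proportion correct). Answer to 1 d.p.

Correct trials (n=11): 488, 606, 484, 641, 456, 459, 476, 590, 664, 713, 495
Mean correct RT = 6072/11 = 552.0000 ms
Proportion correct = 11/14
IES = 552.0000 / (11/14) = 702.545 ms

702.5 ms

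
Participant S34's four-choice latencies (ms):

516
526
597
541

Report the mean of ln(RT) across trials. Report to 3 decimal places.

6.299

ln(RT): 6.2461, 6.2653, 6.3919, 6.2934
Σ ln(RT) = 25.1967
Mean = 25.1967/4 = 6.29919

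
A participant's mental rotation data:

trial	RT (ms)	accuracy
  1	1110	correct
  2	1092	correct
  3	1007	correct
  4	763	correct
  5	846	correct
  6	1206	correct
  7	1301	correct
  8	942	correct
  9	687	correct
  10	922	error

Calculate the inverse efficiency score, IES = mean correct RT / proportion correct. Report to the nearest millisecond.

1105 ms

Correct trials (n=9): 1110, 1092, 1007, 763, 846, 1206, 1301, 942, 687
Mean correct RT = 8954/9 = 994.8889 ms
Proportion correct = 9/10
IES = 994.8889 / (9/10) = 1105.432 ms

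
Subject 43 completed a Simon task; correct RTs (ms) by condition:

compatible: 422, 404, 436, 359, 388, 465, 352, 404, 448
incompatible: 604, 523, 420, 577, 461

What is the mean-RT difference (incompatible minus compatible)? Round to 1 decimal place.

108.3 ms

M(compatible) = 3678/9 = 408.667
M(incompatible) = 2585/5 = 517.000
Difference = 517.000 − 408.667 = 108.333 ms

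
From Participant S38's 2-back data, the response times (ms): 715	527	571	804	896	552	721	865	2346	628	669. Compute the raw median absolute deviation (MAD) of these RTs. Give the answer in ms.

Sorted: 527, 552, 571, 628, 669, 715, 721, 804, 865, 896, 2346 → median = 715
|x − 715|: 0, 188, 144, 89, 181, 163, 6, 150, 1631, 87, 46
Sorted deviations: 0, 6, 46, 87, 89, 144, 150, 163, 181, 188, 1631 → MAD = 144

144 ms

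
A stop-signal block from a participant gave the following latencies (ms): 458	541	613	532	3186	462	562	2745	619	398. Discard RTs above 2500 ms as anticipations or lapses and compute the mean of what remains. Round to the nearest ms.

Excluded: 2745, 3186
Retained (n=8): Σ = 4185
Mean = 4185/8 = 523.1250

523 ms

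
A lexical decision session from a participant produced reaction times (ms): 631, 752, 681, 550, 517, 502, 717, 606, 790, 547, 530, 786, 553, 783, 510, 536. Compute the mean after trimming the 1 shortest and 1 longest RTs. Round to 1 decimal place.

Sorted: 502, 510, 517, 530, 536, 547, 550, 553, 606, 631, 681, 717, 752, 783, 786, 790
Drop lowest 1 (502) and highest 1 (790)
Remaining (n=14): Σ = 8699, mean = 8699/14 = 621.357

621.4 ms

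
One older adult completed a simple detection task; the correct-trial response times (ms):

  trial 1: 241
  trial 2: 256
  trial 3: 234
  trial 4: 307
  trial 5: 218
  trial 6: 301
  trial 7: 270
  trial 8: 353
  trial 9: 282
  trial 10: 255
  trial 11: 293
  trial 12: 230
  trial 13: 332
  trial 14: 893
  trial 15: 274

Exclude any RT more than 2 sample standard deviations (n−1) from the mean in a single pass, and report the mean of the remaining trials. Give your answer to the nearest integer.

n = 15, ΣRT = 4739, M = 315.933
Σ(x−M)² = 377094.93; s = √(377094.93/14) = 164.120
Cutoffs: 315.933 ± 2·164.120 → [-12.3, 644.2]
Outside: 893 → excluded.
Retained (n=14): Σ = 3846, mean = 3846/14 = 274.714

275 ms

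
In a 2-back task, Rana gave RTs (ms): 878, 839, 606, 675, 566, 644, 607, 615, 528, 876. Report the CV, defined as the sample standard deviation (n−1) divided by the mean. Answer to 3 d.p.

0.192

n = 10, Σ = 6834, M = 683.4000
Σ(x−M)² = 155236.400; s = √(155236.400/9) = 131.3335
CV = 131.3335 / 683.4000 = 0.19218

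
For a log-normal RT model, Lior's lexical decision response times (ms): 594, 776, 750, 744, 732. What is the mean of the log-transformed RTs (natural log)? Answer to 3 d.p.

6.574

ln(RT): 6.3869, 6.6542, 6.6201, 6.6120, 6.5958
Σ ln(RT) = 32.8689
Mean = 32.8689/5 = 6.57379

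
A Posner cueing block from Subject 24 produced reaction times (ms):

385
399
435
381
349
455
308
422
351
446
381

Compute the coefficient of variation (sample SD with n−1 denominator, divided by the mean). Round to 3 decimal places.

n = 11, Σ = 4312, M = 392.0000
Σ(x−M)² = 20560.000; s = √(20560.000/10) = 45.3431
CV = 45.3431 / 392.0000 = 0.11567

0.116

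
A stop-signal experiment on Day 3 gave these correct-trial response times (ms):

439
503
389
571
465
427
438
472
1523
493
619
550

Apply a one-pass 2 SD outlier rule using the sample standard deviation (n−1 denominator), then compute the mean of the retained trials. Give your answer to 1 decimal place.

n = 12, ΣRT = 6889, M = 574.083
Σ(x−M)² = 1029652.92; s = √(1029652.92/11) = 305.949
Cutoffs: 574.083 ± 2·305.949 → [-37.8, 1186.0]
Outside: 1523 → excluded.
Retained (n=11): Σ = 5366, mean = 5366/11 = 487.818

487.8 ms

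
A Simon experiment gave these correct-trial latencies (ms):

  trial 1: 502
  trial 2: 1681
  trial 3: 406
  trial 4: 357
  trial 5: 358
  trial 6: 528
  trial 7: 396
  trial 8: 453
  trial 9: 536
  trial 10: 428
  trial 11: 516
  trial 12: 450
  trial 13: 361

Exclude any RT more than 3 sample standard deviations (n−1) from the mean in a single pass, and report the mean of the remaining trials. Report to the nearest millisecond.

n = 13, ΣRT = 6972, M = 536.308
Σ(x−M)² = 1469442.77; s = √(1469442.77/12) = 349.934
Cutoffs: 536.308 ± 3·349.934 → [-513.5, 1586.1]
Outside: 1681 → excluded.
Retained (n=12): Σ = 5291, mean = 5291/12 = 440.917

441 ms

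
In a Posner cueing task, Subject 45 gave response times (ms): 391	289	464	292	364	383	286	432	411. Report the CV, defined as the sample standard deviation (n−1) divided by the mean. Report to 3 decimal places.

0.179

n = 9, Σ = 3312, M = 368.0000
Σ(x−M)² = 34672.000; s = √(34672.000/8) = 65.8331
CV = 65.8331 / 368.0000 = 0.17889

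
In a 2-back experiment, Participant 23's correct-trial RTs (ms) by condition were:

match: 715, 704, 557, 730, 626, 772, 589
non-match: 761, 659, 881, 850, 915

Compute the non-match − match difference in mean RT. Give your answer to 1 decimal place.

M(match) = 4693/7 = 670.429
M(non-match) = 4066/5 = 813.200
Difference = 813.200 − 670.429 = 142.771 ms

142.8 ms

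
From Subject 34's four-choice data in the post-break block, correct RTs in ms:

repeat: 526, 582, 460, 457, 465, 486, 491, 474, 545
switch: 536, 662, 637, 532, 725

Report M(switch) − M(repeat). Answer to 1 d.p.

M(repeat) = 4486/9 = 498.444
M(switch) = 3092/5 = 618.400
Difference = 618.400 − 498.444 = 119.956 ms

120.0 ms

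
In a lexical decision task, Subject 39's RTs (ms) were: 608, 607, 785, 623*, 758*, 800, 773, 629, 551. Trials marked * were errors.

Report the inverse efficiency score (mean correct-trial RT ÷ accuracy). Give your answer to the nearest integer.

Correct trials (n=7): 608, 607, 785, 800, 773, 629, 551
Mean correct RT = 4753/7 = 679.0000 ms
Proportion correct = 7/9
IES = 679.0000 / (7/9) = 873.000 ms

873 ms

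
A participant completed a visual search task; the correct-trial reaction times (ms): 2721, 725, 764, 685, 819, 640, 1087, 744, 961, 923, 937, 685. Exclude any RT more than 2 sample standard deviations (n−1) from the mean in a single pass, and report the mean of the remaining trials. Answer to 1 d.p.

815.5 ms

n = 12, ΣRT = 11691, M = 974.250
Σ(x−M)² = 3530540.25; s = √(3530540.25/11) = 566.532
Cutoffs: 974.250 ± 2·566.532 → [-158.8, 2107.3]
Outside: 2721 → excluded.
Retained (n=11): Σ = 8970, mean = 8970/11 = 815.455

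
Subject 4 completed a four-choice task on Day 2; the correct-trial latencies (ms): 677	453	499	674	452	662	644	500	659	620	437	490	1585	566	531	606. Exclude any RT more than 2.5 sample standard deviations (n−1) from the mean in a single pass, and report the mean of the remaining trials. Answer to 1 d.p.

n = 16, ΣRT = 10055, M = 628.438
Σ(x−M)² = 1086687.94; s = √(1086687.94/15) = 269.158
Cutoffs: 628.438 ± 2.5·269.158 → [-44.5, 1301.3]
Outside: 1585 → excluded.
Retained (n=15): Σ = 8470, mean = 8470/15 = 564.667

564.7 ms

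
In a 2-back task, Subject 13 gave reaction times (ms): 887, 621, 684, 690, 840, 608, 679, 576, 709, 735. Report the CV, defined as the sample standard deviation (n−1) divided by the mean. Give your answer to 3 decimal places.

0.140

n = 10, Σ = 7029, M = 702.9000
Σ(x−M)² = 86668.900; s = √(86668.900/9) = 98.1319
CV = 98.1319 / 702.9000 = 0.13961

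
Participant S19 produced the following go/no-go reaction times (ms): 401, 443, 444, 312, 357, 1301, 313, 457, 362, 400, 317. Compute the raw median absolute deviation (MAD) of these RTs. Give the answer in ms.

44 ms

Sorted: 312, 313, 317, 357, 362, 400, 401, 443, 444, 457, 1301 → median = 400
|x − 400|: 1, 43, 44, 88, 43, 901, 87, 57, 38, 0, 83
Sorted deviations: 0, 1, 38, 43, 43, 44, 57, 83, 87, 88, 901 → MAD = 44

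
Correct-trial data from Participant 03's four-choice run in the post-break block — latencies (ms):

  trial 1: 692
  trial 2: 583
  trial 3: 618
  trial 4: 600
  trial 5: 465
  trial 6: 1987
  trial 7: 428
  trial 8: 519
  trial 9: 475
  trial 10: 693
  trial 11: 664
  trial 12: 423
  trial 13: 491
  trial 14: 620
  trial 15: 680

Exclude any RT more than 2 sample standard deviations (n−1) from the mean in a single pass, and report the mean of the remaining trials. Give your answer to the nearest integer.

568 ms

n = 15, ΣRT = 9938, M = 662.533
Σ(x−M)² = 2006939.73; s = √(2006939.73/14) = 378.620
Cutoffs: 662.533 ± 2·378.620 → [-94.7, 1419.8]
Outside: 1987 → excluded.
Retained (n=14): Σ = 7951, mean = 7951/14 = 567.929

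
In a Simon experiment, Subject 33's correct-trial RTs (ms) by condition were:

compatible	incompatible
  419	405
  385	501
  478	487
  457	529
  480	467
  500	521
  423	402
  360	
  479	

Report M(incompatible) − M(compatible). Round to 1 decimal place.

M(compatible) = 3981/9 = 442.333
M(incompatible) = 3312/7 = 473.143
Difference = 473.143 − 442.333 = 30.810 ms

30.8 ms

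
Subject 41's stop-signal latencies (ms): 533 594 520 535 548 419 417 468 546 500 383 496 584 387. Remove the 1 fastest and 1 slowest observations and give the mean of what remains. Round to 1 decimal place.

Sorted: 383, 387, 417, 419, 468, 496, 500, 520, 533, 535, 546, 548, 584, 594
Drop lowest 1 (383) and highest 1 (594)
Remaining (n=12): Σ = 5953, mean = 5953/12 = 496.083

496.1 ms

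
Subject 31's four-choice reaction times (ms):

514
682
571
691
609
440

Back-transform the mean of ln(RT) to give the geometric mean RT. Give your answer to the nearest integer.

577 ms

ln(RT): 6.2422, 6.5250, 6.3474, 6.5381, 6.4118, 6.0868
Mean ln(RT) = 38.1514/6 = 6.35856
Geometric mean = exp(6.35856) = 577.42 ms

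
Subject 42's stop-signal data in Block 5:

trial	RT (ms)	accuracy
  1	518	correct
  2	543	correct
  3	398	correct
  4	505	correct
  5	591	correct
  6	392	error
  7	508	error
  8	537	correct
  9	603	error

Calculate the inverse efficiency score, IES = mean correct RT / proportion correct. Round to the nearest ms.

Correct trials (n=6): 518, 543, 398, 505, 591, 537
Mean correct RT = 3092/6 = 515.3333 ms
Proportion correct = 6/9
IES = 515.3333 / (6/9) = 773.000 ms

773 ms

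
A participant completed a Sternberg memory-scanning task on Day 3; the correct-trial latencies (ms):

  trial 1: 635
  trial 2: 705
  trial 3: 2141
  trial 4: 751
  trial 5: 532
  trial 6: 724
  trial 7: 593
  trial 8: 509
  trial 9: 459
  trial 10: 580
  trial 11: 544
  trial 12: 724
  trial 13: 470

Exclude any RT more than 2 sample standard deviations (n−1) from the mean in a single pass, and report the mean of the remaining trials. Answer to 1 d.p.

n = 13, ΣRT = 9367, M = 720.538
Σ(x−M)² = 2304871.23; s = √(2304871.23/12) = 438.261
Cutoffs: 720.538 ± 2·438.261 → [-156.0, 1597.1]
Outside: 2141 → excluded.
Retained (n=12): Σ = 7226, mean = 7226/12 = 602.167

602.2 ms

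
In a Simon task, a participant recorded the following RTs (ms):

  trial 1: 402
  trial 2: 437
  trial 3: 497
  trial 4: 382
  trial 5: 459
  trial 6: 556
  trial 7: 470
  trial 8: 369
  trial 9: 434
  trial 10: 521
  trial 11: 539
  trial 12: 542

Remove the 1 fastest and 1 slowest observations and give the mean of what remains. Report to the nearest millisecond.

468 ms

Sorted: 369, 382, 402, 434, 437, 459, 470, 497, 521, 539, 542, 556
Drop lowest 1 (369) and highest 1 (556)
Remaining (n=10): Σ = 4683, mean = 4683/10 = 468.300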